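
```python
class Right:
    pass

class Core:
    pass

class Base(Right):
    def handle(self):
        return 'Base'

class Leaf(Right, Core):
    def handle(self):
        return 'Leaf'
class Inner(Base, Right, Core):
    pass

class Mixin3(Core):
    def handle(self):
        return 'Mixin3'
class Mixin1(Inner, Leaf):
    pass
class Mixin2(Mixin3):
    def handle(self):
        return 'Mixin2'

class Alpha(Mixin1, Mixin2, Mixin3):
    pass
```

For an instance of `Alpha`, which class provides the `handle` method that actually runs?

L[Alpha] = Alpha + merge(L[Mixin1], L[Mixin2], L[Mixin3], [Mixin1 Mixin2 Mixin3])
  take Mixin1:  [Mixin1 Inner Base Leaf Right Core object] + [Mixin2 Mixin3 Core object] + [Mixin3 Core object] + [Mixin1 Mixin2 Mixin3]
  take Inner:  [Inner Base Leaf Right Core object] + [Mixin2 Mixin3 Core object] + [Mixin3 Core object] + [Mixin2 Mixin3]
  take Base:  [Base Leaf Right Core object] + [Mixin2 Mixin3 Core object] + [Mixin3 Core object] + [Mixin2 Mixin3]
  take Leaf:  [Leaf Right Core object] + [Mixin2 Mixin3 Core object] + [Mixin3 Core object] + [Mixin2 Mixin3]
  take Right:  [Right Core object] + [Mixin2 Mixin3 Core object] + [Mixin3 Core object] + [Mixin2 Mixin3]
  take Mixin2:  [Core object] + [Mixin2 Mixin3 Core object] + [Mixin3 Core object] + [Mixin2 Mixin3]
  take Mixin3:  [Core object] + [Mixin3 Core object] + [Mixin3 Core object] + [Mixin3]
  take Core:  [Core object] + [Core object] + [Core object]
  take object:  [object] + [object] + [object]
MRO: Alpha Mixin1 Inner Base Leaf Right Mixin2 Mixin3 Core object
handle is defined in: Base, Leaf, Mixin2, Mixin3. First along the MRO is Base.

Base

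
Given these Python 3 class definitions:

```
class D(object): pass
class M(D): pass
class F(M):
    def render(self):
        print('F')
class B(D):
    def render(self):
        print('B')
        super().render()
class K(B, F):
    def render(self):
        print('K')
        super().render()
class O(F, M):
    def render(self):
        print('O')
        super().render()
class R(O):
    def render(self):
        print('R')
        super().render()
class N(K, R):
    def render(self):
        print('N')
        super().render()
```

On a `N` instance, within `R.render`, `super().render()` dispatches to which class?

O

L[N] = N + merge(L[K], L[R], [K R])
  take K:  [K B F M D object] + [R O F M D object] + [K R]
  take B:  [B F M D object] + [R O F M D object] + [R]
  take R:  [F M D object] + [R O F M D object] + [R]
  take O:  [F M D object] + [O F M D object]
  take F:  [F M D object] + [F M D object]
  take M:  [M D object] + [M D object]
  take D:  [D object] + [D object]
  take object:  [object] + [object]
MRO: N K B R O F M D object
super() in R.render on a N instance goes to the class after R in N's MRO: O.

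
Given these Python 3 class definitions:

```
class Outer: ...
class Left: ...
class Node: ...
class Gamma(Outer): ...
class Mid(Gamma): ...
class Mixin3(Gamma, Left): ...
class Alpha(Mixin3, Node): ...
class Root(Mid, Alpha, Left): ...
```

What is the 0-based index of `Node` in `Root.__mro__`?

7

L[Root] = Root + merge(L[Mid], L[Alpha], L[Left], [Mid Alpha Left])
  take Mid:  [Mid Gamma Outer object] + [Alpha Mixin3 Gamma Outer Left Node object] + [Left object] + [Mid Alpha Left]
  take Alpha:  [Gamma Outer object] + [Alpha Mixin3 Gamma Outer Left Node object] + [Left object] + [Alpha Left]
  take Mixin3:  [Gamma Outer object] + [Mixin3 Gamma Outer Left Node object] + [Left object] + [Left]
  take Gamma:  [Gamma Outer object] + [Gamma Outer Left Node object] + [Left object] + [Left]
  take Outer:  [Outer object] + [Outer Left Node object] + [Left object] + [Left]
  take Left:  [object] + [Left Node object] + [Left object] + [Left]
  take Node:  [object] + [Node object] + [object]
  take object:  [object] + [object] + [object]
MRO: Root Mid Alpha Mixin3 Gamma Outer Left Node object
Node sits at index 7.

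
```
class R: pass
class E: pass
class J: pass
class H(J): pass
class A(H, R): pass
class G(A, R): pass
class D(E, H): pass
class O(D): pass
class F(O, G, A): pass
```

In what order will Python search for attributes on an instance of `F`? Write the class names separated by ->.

F -> O -> D -> E -> G -> A -> H -> J -> R -> object

L[F] = F + merge(L[O], L[G], L[A], [O G A])
  take O:  [O D E H J object] + [G A H J R object] + [A H J R object] + [O G A]
  take D:  [D E H J object] + [G A H J R object] + [A H J R object] + [G A]
  take E:  [E H J object] + [G A H J R object] + [A H J R object] + [G A]
  take G:  [H J object] + [G A H J R object] + [A H J R object] + [G A]
  take A:  [H J object] + [A H J R object] + [A H J R object] + [A]
  take H:  [H J object] + [H J R object] + [H J R object]
  take J:  [J object] + [J R object] + [J R object]
  take R:  [object] + [R object] + [R object]
  take object:  [object] + [object] + [object]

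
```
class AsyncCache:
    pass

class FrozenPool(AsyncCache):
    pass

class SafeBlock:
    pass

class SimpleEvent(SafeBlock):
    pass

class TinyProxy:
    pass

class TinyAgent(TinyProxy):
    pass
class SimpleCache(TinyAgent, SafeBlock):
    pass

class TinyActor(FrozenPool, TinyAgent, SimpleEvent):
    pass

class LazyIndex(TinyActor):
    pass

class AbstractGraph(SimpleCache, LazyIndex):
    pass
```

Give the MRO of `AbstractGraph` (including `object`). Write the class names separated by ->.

AbstractGraph -> SimpleCache -> LazyIndex -> TinyActor -> FrozenPool -> AsyncCache -> TinyAgent -> TinyProxy -> SimpleEvent -> SafeBlock -> object

L[AbstractGraph] = AbstractGraph + merge(L[SimpleCache], L[LazyIndex], [SimpleCache LazyIndex])
  take SimpleCache:  [SimpleCache TinyAgent TinyProxy SafeBlock object] + [LazyIndex TinyActor FrozenPool AsyncCache TinyAgent TinyProxy SimpleEvent SafeBlock object] + [SimpleCache LazyIndex]
  take LazyIndex:  [TinyAgent TinyProxy SafeBlock object] + [LazyIndex TinyActor FrozenPool AsyncCache TinyAgent TinyProxy SimpleEvent SafeBlock object] + [LazyIndex]
  take TinyActor:  [TinyAgent TinyProxy SafeBlock object] + [TinyActor FrozenPool AsyncCache TinyAgent TinyProxy SimpleEvent SafeBlock object]
  take FrozenPool:  [TinyAgent TinyProxy SafeBlock object] + [FrozenPool AsyncCache TinyAgent TinyProxy SimpleEvent SafeBlock object]
  take AsyncCache:  [TinyAgent TinyProxy SafeBlock object] + [AsyncCache TinyAgent TinyProxy SimpleEvent SafeBlock object]
  take TinyAgent:  [TinyAgent TinyProxy SafeBlock object] + [TinyAgent TinyProxy SimpleEvent SafeBlock object]
  take TinyProxy:  [TinyProxy SafeBlock object] + [TinyProxy SimpleEvent SafeBlock object]
  take SimpleEvent:  [SafeBlock object] + [SimpleEvent SafeBlock object]
  take SafeBlock:  [SafeBlock object] + [SafeBlock object]
  take object:  [object] + [object]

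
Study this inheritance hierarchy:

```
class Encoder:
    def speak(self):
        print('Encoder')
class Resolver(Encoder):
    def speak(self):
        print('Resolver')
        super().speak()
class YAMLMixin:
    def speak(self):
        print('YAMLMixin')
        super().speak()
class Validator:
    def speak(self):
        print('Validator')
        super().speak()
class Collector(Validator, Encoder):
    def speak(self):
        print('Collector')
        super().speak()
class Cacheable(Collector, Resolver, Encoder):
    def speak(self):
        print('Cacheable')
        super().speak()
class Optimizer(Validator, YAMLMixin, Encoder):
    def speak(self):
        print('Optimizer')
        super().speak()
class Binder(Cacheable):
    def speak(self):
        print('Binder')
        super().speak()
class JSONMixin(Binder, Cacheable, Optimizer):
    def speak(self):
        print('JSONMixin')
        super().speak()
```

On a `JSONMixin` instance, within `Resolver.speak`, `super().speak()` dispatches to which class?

L[JSONMixin] = JSONMixin + merge(L[Binder], L[Cacheable], L[Optimizer], [Binder Cacheable Optimizer])
  take Binder:  [Binder Cacheable Collector Validator Resolver Encoder object] + [Cacheable Collector Validator Resolver Encoder object] + [Optimizer Validator YAMLMixin Encoder object] + [Binder Cacheable Optimizer]
  take Cacheable:  [Cacheable Collector Validator Resolver Encoder object] + [Cacheable Collector Validator Resolver Encoder object] + [Optimizer Validator YAMLMixin Encoder object] + [Cacheable Optimizer]
  take Collector:  [Collector Validator Resolver Encoder object] + [Collector Validator Resolver Encoder object] + [Optimizer Validator YAMLMixin Encoder object] + [Optimizer]
  take Optimizer:  [Validator Resolver Encoder object] + [Validator Resolver Encoder object] + [Optimizer Validator YAMLMixin Encoder object] + [Optimizer]
  take Validator:  [Validator Resolver Encoder object] + [Validator Resolver Encoder object] + [Validator YAMLMixin Encoder object]
  take Resolver:  [Resolver Encoder object] + [Resolver Encoder object] + [YAMLMixin Encoder object]
  take YAMLMixin:  [Encoder object] + [Encoder object] + [YAMLMixin Encoder object]
  take Encoder:  [Encoder object] + [Encoder object] + [Encoder object]
  take object:  [object] + [object] + [object]
MRO: JSONMixin Binder Cacheable Collector Optimizer Validator Resolver YAMLMixin Encoder object
super() in Resolver.speak on a JSONMixin instance goes to the class after Resolver in JSONMixin's MRO: YAMLMixin.

YAMLMixin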